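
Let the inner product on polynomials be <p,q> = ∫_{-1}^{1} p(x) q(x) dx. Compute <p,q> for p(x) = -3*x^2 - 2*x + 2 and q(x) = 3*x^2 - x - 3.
<p,q> = -64/15

Expand the product: p(x)·q(x) = -9*x^4 - 3*x^3 + 17*x^2 + 4*x - 6.
∫_{-1}^{1} of each monomial x^k gives [2/(k+1) if k even, 0 if k odd]. Integrating term-by-term (or equivalently evaluating the antiderivative F(x) = -9*x^5/5 - 3*x^4/4 + 17*x^3/3 + 2*x^2 - 6*x at the endpoints):
  F(1) − F(−1) = -53/60 − (203/60) = -64/15.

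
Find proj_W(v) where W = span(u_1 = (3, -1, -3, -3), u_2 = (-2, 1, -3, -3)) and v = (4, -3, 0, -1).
proj_W(v) = (2350/523, -924/523, -240/523, -240/523)

Set up U = [u_1 | ... | u_2] ∈ R^(4×2). The projector onto W = col(U) is P = U (U^T U)^(-1) U^T.
Compute U^T U =
  [28, 11]
  [11, 23],
and U^T v = (18, -8).
Solve U^T U · c = U^T v for the coefficients: c = (502/523, -422/523). The projection is proj_W(v) = U c.
Check: (v - proj_W(v)) · u_1 = 0  (should be 0).
Check: (v - proj_W(v)) · u_2 = 0  (should be 0).
Result: proj_W(v) = (2350/523, -924/523, -240/523, -240/523).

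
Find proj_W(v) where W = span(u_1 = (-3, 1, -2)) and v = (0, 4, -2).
proj_W(v) = (-12/7, 4/7, -8/7)

Set up U = [u_1 | ... | u_1] ∈ R^(3×1). The projector onto W = col(U) is P = U (U^T U)^(-1) U^T.
Compute U^T U =
  [14],
and U^T v = (8).
Solve U^T U · c = U^T v for the coefficients: c = (4/7). The projection is proj_W(v) = U c.
Check: (v - proj_W(v)) · u_1 = 0  (should be 0).
Result: proj_W(v) = (-12/7, 4/7, -8/7).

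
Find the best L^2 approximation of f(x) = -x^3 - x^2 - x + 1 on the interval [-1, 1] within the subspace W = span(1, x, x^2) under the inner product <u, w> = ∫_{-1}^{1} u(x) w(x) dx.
g(x) = -x^2 - 8*x/5 + 1

The best approximation g ∈ W is the orthogonal projection of f onto W. Writing g = a_0 + a_1 x + a_2 x^2, the coefficients solve the normal equations G · a = b where
  G_{ij} = <φ_i, φ_j> and b_i = <f, φ_i>, with φ_0 = 1, φ_1 = x, φ_2 = x^2.
G =
  [2, 0, 2/3]
  [0, 2/3, 0]
  [2/3, 0, 2/5],
b = (4/3, -16/15, 4/15).
Solving gives a_0 = 1, a_1 = -8/5, a_2 = -1, so
  g(x) = -x^2 - 8*x/5 + 1.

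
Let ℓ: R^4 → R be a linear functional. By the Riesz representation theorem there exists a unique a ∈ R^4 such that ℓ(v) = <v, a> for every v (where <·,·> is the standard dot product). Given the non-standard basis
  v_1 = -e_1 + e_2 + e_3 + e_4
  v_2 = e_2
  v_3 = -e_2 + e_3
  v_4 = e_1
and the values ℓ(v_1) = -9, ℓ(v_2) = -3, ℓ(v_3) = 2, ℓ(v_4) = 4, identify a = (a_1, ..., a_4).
a = (4, -3, -1, -1)

Write a = (a_1, ..., a_4) in the standard basis. For each basis vector v_i, ℓ(v_i) = <v_i, a> is a linear equation in the a_j's. Collect the n equations into a matrix system V a = ℓ, where row i of V is v_i (expressed in the standard basis). Since V is invertible (lower-triangular with 1s on the diagonal, up to permutation), solve by back-substitution:
  V =
[[-1, 1, 1, 1],
 [0, 1, 0, 0],
 [0, -1, 1, 0],
 [1, 0, 0, 0]]
  V a = (-9, -3, 2, 4)
Solving gives a = (4, -3, -1, -1).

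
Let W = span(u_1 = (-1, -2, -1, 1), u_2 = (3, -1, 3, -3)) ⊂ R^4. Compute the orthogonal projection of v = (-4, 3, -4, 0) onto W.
proj_W(v) = (-8/3, 3, -8/3, 8/3)

Set up U = [u_1 | ... | u_2] ∈ R^(4×2). The projector onto W = col(U) is P = U (U^T U)^(-1) U^T.
Compute U^T U =
  [7, -7]
  [-7, 28],
and U^T v = (2, -27).
Solve U^T U · c = U^T v for the coefficients: c = (-19/21, -25/21). The projection is proj_W(v) = U c.
Check: (v - proj_W(v)) · u_1 = 0  (should be 0).
Check: (v - proj_W(v)) · u_2 = 0  (should be 0).
Result: proj_W(v) = (-8/3, 3, -8/3, 8/3).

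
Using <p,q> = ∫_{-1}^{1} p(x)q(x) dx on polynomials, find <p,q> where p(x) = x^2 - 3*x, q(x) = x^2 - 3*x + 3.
<p,q> = 42/5

Expand the product: p(x)·q(x) = x^4 - 6*x^3 + 12*x^2 - 9*x.
∫_{-1}^{1} of each monomial x^k gives [2/(k+1) if k even, 0 if k odd]. Integrating term-by-term (or equivalently evaluating the antiderivative F(x) = x^5/5 - 3*x^4/2 + 4*x^3 - 9*x^2/2 at the endpoints):
  F(1) − F(−1) = -9/5 − (-51/5) = 42/5.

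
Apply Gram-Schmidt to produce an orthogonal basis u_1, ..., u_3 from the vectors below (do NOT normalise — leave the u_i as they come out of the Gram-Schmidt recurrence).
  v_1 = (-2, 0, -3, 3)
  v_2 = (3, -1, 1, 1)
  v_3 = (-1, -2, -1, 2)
Orthogonal basis:
  u_1 = (-2, 0, -3, 3)
  u_2 = (27/11, -1, 2/11, 20/11)
  u_3 = (-27/38, -65/38, 17/38, -1/38)

Apply the Gram-Schmidt recurrence
  u_1 = v_1
  u_i = v_i − Σ_{j<i} ((v_i · u_j) / (u_j · u_j)) · u_j.

Step by step this gives:
  u_1 = (-2, 0, -3, 3)
  u_2 = (27/11, -1, 2/11, 20/11)
  u_3 = (-27/38, -65/38, 17/38, -1/38)

Orthogonality check:
  u_2 · u_1 = 0 (should be 0)
  u_3 · u_1 = 0 (should be 0)
  u_3 · u_2 = 0 (should be 0)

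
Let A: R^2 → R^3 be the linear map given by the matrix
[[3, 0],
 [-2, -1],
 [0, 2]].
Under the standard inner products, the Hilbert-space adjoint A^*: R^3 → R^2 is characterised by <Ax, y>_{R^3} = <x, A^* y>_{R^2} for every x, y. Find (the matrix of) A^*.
A^* = A^T =
[[3, -2, 0],
 [0, -1, 2]]

For real matrices with standard dot products, the defining identity <Ax, y> = <x, A^* y> gives (Ax)^T y = x^T (A^*) y, i.e. x^T A^T y = x^T (A^*) y. Since this holds for all x, y, we must have A^* = A^T. Therefore
A^* =
[[3, -2, 0],
 [0, -1, 2]].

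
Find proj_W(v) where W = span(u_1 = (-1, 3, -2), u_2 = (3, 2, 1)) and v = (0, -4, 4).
proj_W(v) = (56/65, -60/13, 172/65)

Set up U = [u_1 | ... | u_2] ∈ R^(3×2). The projector onto W = col(U) is P = U (U^T U)^(-1) U^T.
Compute U^T U =
  [14, 1]
  [1, 14],
and U^T v = (-20, -4).
Solve U^T U · c = U^T v for the coefficients: c = (-92/65, -12/65). The projection is proj_W(v) = U c.
Check: (v - proj_W(v)) · u_1 = 0  (should be 0).
Check: (v - proj_W(v)) · u_2 = 0  (should be 0).
Result: proj_W(v) = (56/65, -60/13, 172/65).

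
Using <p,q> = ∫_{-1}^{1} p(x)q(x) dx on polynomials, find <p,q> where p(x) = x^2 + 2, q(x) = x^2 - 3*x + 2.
<p,q> = 166/15

Expand the product: p(x)·q(x) = x^4 - 3*x^3 + 4*x^2 - 6*x + 4.
∫_{-1}^{1} of each monomial x^k gives [2/(k+1) if k even, 0 if k odd]. Integrating term-by-term (or equivalently evaluating the antiderivative F(x) = x^5/5 - 3*x^4/4 + 4*x^3/3 - 3*x^2 + 4*x at the endpoints):
  F(1) − F(−1) = 107/60 − (-557/60) = 166/15.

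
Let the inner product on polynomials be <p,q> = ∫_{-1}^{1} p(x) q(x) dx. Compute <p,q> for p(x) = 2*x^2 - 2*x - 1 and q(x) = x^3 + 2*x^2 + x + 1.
<p,q> = -38/15

Expand the product: p(x)·q(x) = 2*x^5 + 2*x^4 - 3*x^3 - 2*x^2 - 3*x - 1.
∫_{-1}^{1} of each monomial x^k gives [2/(k+1) if k even, 0 if k odd]. Integrating term-by-term (or equivalently evaluating the antiderivative F(x) = x^6/3 + 2*x^5/5 - 3*x^4/4 - 2*x^3/3 - 3*x^2/2 - x at the endpoints):
  F(1) − F(−1) = -191/60 − (-13/20) = -38/15.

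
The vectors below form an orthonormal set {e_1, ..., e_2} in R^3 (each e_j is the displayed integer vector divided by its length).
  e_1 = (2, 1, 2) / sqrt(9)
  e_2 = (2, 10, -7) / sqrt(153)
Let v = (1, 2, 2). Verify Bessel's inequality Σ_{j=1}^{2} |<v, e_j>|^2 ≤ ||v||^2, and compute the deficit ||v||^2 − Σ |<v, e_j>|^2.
Σ |<v, e_j>|^2 = 128/17; ||v||^2 = 9; deficit = 25/17

Write each e_j = u_j / sqrt(<u_j, u_j>) where u_j is the displayed integer vector. Then <v, e_j> = <v, u_j> / sqrt(<u_j, u_j>), so |<v, e_j>|^2 = <v, u_j>^2 / <u_j, u_j>.
Coefficients: <v, e_1> = 8/sqrt(9), <v, e_2> = 8/sqrt(153).
Square and sum: Σ |<v, e_j>|^2 = 128/17.
Compute ||v||^2 = v·v = 9.
Deficit = 9 − 128/17 = 25/17 ≥ 0, confirming Bessel's inequality. (The deficit equals ||v − Σ <v,e_j> e_j||^2, the squared distance from v to span{e_j}.)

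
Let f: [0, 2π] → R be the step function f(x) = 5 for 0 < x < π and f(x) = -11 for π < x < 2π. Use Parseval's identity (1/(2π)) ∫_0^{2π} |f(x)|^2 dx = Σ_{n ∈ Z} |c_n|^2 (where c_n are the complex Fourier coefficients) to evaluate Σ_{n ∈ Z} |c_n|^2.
Σ |c_n|^2 = 73

Parseval equates the L^2 energy of f (normalised by 1/(2π)) with the ℓ^2 sum of its Fourier coefficients: (1/(2π)) ∫_0^{2π} |f|^2 = Σ |c_n|^2.
Compute the left side: (1/(2π)) [∫_0^π 5^2 dx + ∫_π^{2π} (-11)^2 dx] = (1/(2π)) · (25π + 121π) = (25 + 121)/2 = 73.
So Σ_{n ∈ Z} |c_n|^2 = 73.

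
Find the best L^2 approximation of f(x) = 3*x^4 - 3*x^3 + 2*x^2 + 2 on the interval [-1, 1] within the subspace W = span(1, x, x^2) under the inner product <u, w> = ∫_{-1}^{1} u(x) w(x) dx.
g(x) = 32*x^2/7 - 9*x/5 + 61/35

The best approximation g ∈ W is the orthogonal projection of f onto W. Writing g = a_0 + a_1 x + a_2 x^2, the coefficients solve the normal equations G · a = b where
  G_{ij} = <φ_i, φ_j> and b_i = <f, φ_i>, with φ_0 = 1, φ_1 = x, φ_2 = x^2.
G =
  [2, 0, 2/3]
  [0, 2/3, 0]
  [2/3, 0, 2/5],
b = (98/15, -6/5, 314/105).
Solving gives a_0 = 61/35, a_1 = -9/5, a_2 = 32/7, so
  g(x) = 32*x^2/7 - 9*x/5 + 61/35.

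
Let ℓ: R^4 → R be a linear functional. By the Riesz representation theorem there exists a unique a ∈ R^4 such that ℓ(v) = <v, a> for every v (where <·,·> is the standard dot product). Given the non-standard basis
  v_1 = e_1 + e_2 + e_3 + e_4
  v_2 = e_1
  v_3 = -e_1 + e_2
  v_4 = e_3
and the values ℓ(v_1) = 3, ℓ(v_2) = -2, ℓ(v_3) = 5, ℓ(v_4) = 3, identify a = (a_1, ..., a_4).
a = (-2, 3, 3, -1)

Write a = (a_1, ..., a_4) in the standard basis. For each basis vector v_i, ℓ(v_i) = <v_i, a> is a linear equation in the a_j's. Collect the n equations into a matrix system V a = ℓ, where row i of V is v_i (expressed in the standard basis). Since V is invertible (lower-triangular with 1s on the diagonal, up to permutation), solve by back-substitution:
  V =
[[1, 1, 1, 1],
 [1, 0, 0, 0],
 [-1, 1, 0, 0],
 [0, 0, 1, 0]]
  V a = (3, -2, 5, 3)
Solving gives a = (-2, 3, 3, -1).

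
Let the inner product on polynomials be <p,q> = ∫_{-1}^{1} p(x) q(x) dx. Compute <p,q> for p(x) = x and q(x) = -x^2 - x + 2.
<p,q> = -2/3

Expand the product: p(x)·q(x) = -x^3 - x^2 + 2*x.
∫_{-1}^{1} of each monomial x^k gives [2/(k+1) if k even, 0 if k odd]. Integrating term-by-term (or equivalently evaluating the antiderivative F(x) = -x^4/4 - x^3/3 + x^2 at the endpoints):
  F(1) − F(−1) = 5/12 − (13/12) = -2/3.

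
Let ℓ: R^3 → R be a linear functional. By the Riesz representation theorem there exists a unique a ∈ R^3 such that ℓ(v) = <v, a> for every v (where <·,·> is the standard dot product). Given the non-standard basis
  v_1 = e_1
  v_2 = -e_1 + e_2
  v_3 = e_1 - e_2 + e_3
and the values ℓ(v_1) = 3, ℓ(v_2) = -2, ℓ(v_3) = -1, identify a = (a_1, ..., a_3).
a = (3, 1, -3)

Write a = (a_1, ..., a_3) in the standard basis. For each basis vector v_i, ℓ(v_i) = <v_i, a> is a linear equation in the a_j's. Collect the n equations into a matrix system V a = ℓ, where row i of V is v_i (expressed in the standard basis). Since V is invertible (lower-triangular with 1s on the diagonal, up to permutation), solve by back-substitution:
  V =
[[1, 0, 0],
 [-1, 1, 0],
 [1, -1, 1]]
  V a = (3, -2, -1)
Solving gives a = (3, 1, -3).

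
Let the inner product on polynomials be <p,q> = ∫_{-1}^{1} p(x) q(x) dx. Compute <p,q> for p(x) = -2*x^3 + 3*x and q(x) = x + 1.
<p,q> = 6/5

Expand the product: p(x)·q(x) = -2*x^4 - 2*x^3 + 3*x^2 + 3*x.
∫_{-1}^{1} of each monomial x^k gives [2/(k+1) if k even, 0 if k odd]. Integrating term-by-term (or equivalently evaluating the antiderivative F(x) = -2*x^5/5 - x^4/2 + x^3 + 3*x^2/2 at the endpoints):
  F(1) − F(−1) = 8/5 − (2/5) = 6/5.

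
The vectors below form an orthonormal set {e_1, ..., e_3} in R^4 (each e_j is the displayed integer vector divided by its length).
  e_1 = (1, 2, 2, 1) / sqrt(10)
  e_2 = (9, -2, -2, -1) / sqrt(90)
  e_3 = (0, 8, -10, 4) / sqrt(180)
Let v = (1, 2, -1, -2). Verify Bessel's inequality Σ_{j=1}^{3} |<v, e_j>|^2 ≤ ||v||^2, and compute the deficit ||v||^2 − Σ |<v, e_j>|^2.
Σ |<v, e_j>|^2 = 14/5; ||v||^2 = 10; deficit = 36/5

Write each e_j = u_j / sqrt(<u_j, u_j>) where u_j is the displayed integer vector. Then <v, e_j> = <v, u_j> / sqrt(<u_j, u_j>), so |<v, e_j>|^2 = <v, u_j>^2 / <u_j, u_j>.
Coefficients: <v, e_1> = 1/sqrt(10), <v, e_2> = 9/sqrt(90), <v, e_3> = 18/sqrt(180).
Square and sum: Σ |<v, e_j>|^2 = 14/5.
Compute ||v||^2 = v·v = 10.
Deficit = 10 − 14/5 = 36/5 ≥ 0, confirming Bessel's inequality. (The deficit equals ||v − Σ <v,e_j> e_j||^2, the squared distance from v to span{e_j}.)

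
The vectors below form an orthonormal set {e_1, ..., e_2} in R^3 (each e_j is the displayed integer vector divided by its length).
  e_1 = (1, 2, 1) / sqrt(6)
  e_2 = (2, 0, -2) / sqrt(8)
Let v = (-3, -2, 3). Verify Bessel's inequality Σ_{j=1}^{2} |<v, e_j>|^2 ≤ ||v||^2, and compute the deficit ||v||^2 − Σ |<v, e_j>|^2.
Σ |<v, e_j>|^2 = 62/3; ||v||^2 = 22; deficit = 4/3

Write each e_j = u_j / sqrt(<u_j, u_j>) where u_j is the displayed integer vector. Then <v, e_j> = <v, u_j> / sqrt(<u_j, u_j>), so |<v, e_j>|^2 = <v, u_j>^2 / <u_j, u_j>.
Coefficients: <v, e_1> = -4/sqrt(6), <v, e_2> = -12/sqrt(8).
Square and sum: Σ |<v, e_j>|^2 = 62/3.
Compute ||v||^2 = v·v = 22.
Deficit = 22 − 62/3 = 4/3 ≥ 0, confirming Bessel's inequality. (The deficit equals ||v − Σ <v,e_j> e_j||^2, the squared distance from v to span{e_j}.)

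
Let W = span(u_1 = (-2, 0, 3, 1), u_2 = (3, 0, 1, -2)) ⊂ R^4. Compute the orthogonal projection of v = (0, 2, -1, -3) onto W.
proj_W(v) = (238/171, 0, -137/171, -139/171)

Set up U = [u_1 | ... | u_2] ∈ R^(4×2). The projector onto W = col(U) is P = U (U^T U)^(-1) U^T.
Compute U^T U =
  [14, -5]
  [-5, 14],
and U^T v = (-6, 5).
Solve U^T U · c = U^T v for the coefficients: c = (-59/171, 40/171). The projection is proj_W(v) = U c.
Check: (v - proj_W(v)) · u_1 = 0  (should be 0).
Check: (v - proj_W(v)) · u_2 = 0  (should be 0).
Result: proj_W(v) = (238/171, 0, -137/171, -139/171).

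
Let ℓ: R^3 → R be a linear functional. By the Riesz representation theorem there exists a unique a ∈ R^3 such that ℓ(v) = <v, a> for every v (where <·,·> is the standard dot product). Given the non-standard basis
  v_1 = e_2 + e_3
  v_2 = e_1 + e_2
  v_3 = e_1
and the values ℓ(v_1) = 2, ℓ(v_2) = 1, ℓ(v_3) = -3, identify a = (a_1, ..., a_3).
a = (-3, 4, -2)

Write a = (a_1, ..., a_3) in the standard basis. For each basis vector v_i, ℓ(v_i) = <v_i, a> is a linear equation in the a_j's. Collect the n equations into a matrix system V a = ℓ, where row i of V is v_i (expressed in the standard basis). Since V is invertible (lower-triangular with 1s on the diagonal, up to permutation), solve by back-substitution:
  V =
[[0, 1, 1],
 [1, 1, 0],
 [1, 0, 0]]
  V a = (2, 1, -3)
Solving gives a = (-3, 4, -2).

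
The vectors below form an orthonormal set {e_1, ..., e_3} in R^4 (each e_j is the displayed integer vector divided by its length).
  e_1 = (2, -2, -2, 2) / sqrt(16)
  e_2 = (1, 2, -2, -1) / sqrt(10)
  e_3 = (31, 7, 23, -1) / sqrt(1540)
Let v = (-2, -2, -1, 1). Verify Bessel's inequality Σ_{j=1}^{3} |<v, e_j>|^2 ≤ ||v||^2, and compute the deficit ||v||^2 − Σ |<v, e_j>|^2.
Σ |<v, e_j>|^2 = 1539/154; ||v||^2 = 10; deficit = 1/154

Write each e_j = u_j / sqrt(<u_j, u_j>) where u_j is the displayed integer vector. Then <v, e_j> = <v, u_j> / sqrt(<u_j, u_j>), so |<v, e_j>|^2 = <v, u_j>^2 / <u_j, u_j>.
Coefficients: <v, e_1> = 4/sqrt(16), <v, e_2> = -5/sqrt(10), <v, e_3> = -100/sqrt(1540).
Square and sum: Σ |<v, e_j>|^2 = 1539/154.
Compute ||v||^2 = v·v = 10.
Deficit = 10 − 1539/154 = 1/154 ≥ 0, confirming Bessel's inequality. (The deficit equals ||v − Σ <v,e_j> e_j||^2, the squared distance from v to span{e_j}.)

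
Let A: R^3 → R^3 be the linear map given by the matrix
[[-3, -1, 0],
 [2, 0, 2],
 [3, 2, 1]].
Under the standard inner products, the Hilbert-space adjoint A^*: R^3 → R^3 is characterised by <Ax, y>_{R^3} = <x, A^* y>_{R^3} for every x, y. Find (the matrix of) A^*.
A^* = A^T =
[[-3, 2, 3],
 [-1, 0, 2],
 [0, 2, 1]]

For real matrices with standard dot products, the defining identity <Ax, y> = <x, A^* y> gives (Ax)^T y = x^T (A^*) y, i.e. x^T A^T y = x^T (A^*) y. Since this holds for all x, y, we must have A^* = A^T. Therefore
A^* =
[[-3, 2, 3],
 [-1, 0, 2],
 [0, 2, 1]].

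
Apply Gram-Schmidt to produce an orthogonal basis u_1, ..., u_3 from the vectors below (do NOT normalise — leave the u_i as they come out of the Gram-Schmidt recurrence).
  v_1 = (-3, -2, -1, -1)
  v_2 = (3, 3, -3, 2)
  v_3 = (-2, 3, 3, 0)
Orthogonal basis:
  u_1 = (-3, -2, -1, -1)
  u_2 = (1/5, 17/15, -59/15, 16/15)
  u_3 = (-673/269, 849/269, 234/269, 87/269)

Apply the Gram-Schmidt recurrence
  u_1 = v_1
  u_i = v_i − Σ_{j<i} ((v_i · u_j) / (u_j · u_j)) · u_j.

Step by step this gives:
  u_1 = (-3, -2, -1, -1)
  u_2 = (1/5, 17/15, -59/15, 16/15)
  u_3 = (-673/269, 849/269, 234/269, 87/269)

Orthogonality check:
  u_2 · u_1 = 0 (should be 0)
  u_3 · u_1 = 0 (should be 0)
  u_3 · u_2 = 0 (should be 0)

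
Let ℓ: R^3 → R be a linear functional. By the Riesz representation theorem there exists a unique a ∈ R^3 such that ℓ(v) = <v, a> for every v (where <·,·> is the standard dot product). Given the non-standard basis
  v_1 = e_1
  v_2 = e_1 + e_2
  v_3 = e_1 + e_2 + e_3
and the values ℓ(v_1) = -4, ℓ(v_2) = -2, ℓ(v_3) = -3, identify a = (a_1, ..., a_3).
a = (-4, 2, -1)

Write a = (a_1, ..., a_3) in the standard basis. For each basis vector v_i, ℓ(v_i) = <v_i, a> is a linear equation in the a_j's. Collect the n equations into a matrix system V a = ℓ, where row i of V is v_i (expressed in the standard basis). Since V is invertible (lower-triangular with 1s on the diagonal, up to permutation), solve by back-substitution:
  V =
[[1, 0, 0],
 [1, 1, 0],
 [1, 1, 1]]
  V a = (-4, -2, -3)
Solving gives a = (-4, 2, -1).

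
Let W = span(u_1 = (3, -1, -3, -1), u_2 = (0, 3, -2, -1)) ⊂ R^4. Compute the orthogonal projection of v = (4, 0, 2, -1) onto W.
proj_W(v) = (5/4, -17/12, -7/12, -1/12)

Set up U = [u_1 | ... | u_2] ∈ R^(4×2). The projector onto W = col(U) is P = U (U^T U)^(-1) U^T.
Compute U^T U =
  [20, 4]
  [4, 14],
and U^T v = (7, -3).
Solve U^T U · c = U^T v for the coefficients: c = (5/12, -1/3). The projection is proj_W(v) = U c.
Check: (v - proj_W(v)) · u_1 = 0  (should be 0).
Check: (v - proj_W(v)) · u_2 = 0  (should be 0).
Result: proj_W(v) = (5/4, -17/12, -7/12, -1/12).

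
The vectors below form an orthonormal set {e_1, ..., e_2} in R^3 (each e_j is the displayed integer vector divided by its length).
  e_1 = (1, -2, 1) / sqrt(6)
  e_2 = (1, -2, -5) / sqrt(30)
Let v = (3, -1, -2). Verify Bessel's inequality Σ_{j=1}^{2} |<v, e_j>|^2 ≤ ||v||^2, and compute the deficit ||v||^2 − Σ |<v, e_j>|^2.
Σ |<v, e_j>|^2 = 9; ||v||^2 = 14; deficit = 5

Write each e_j = u_j / sqrt(<u_j, u_j>) where u_j is the displayed integer vector. Then <v, e_j> = <v, u_j> / sqrt(<u_j, u_j>), so |<v, e_j>|^2 = <v, u_j>^2 / <u_j, u_j>.
Coefficients: <v, e_1> = 3/sqrt(6), <v, e_2> = 15/sqrt(30).
Square and sum: Σ |<v, e_j>|^2 = 9.
Compute ||v||^2 = v·v = 14.
Deficit = 14 − 9 = 5 ≥ 0, confirming Bessel's inequality. (The deficit equals ||v − Σ <v,e_j> e_j||^2, the squared distance from v to span{e_j}.)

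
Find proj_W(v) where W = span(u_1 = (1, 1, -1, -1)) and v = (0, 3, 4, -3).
proj_W(v) = (1/2, 1/2, -1/2, -1/2)

Set up U = [u_1 | ... | u_1] ∈ R^(4×1). The projector onto W = col(U) is P = U (U^T U)^(-1) U^T.
Compute U^T U =
  [4],
and U^T v = (2).
Solve U^T U · c = U^T v for the coefficients: c = (1/2). The projection is proj_W(v) = U c.
Check: (v - proj_W(v)) · u_1 = 0  (should be 0).
Result: proj_W(v) = (1/2, 1/2, -1/2, -1/2).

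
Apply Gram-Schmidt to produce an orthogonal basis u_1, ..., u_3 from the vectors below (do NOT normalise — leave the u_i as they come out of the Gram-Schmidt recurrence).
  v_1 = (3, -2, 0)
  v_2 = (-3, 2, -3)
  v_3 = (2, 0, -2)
Orthogonal basis:
  u_1 = (3, -2, 0)
  u_2 = (0, 0, -3)
  u_3 = (8/13, 12/13, 0)

Apply the Gram-Schmidt recurrence
  u_1 = v_1
  u_i = v_i − Σ_{j<i} ((v_i · u_j) / (u_j · u_j)) · u_j.

Step by step this gives:
  u_1 = (3, -2, 0)
  u_2 = (0, 0, -3)
  u_3 = (8/13, 12/13, 0)

Orthogonality check:
  u_2 · u_1 = 0 (should be 0)
  u_3 · u_1 = 0 (should be 0)
  u_3 · u_2 = 0 (should be 0)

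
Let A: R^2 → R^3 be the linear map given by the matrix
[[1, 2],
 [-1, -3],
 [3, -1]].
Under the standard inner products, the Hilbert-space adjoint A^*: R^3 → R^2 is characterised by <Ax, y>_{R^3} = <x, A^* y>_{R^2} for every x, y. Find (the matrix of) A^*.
A^* = A^T =
[[1, -1, 3],
 [2, -3, -1]]

For real matrices with standard dot products, the defining identity <Ax, y> = <x, A^* y> gives (Ax)^T y = x^T (A^*) y, i.e. x^T A^T y = x^T (A^*) y. Since this holds for all x, y, we must have A^* = A^T. Therefore
A^* =
[[1, -1, 3],
 [2, -3, -1]].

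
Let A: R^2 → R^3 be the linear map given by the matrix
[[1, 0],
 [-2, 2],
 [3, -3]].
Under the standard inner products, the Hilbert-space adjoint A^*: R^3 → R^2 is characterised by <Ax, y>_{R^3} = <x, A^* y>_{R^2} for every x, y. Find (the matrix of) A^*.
A^* = A^T =
[[1, -2, 3],
 [0, 2, -3]]

For real matrices with standard dot products, the defining identity <Ax, y> = <x, A^* y> gives (Ax)^T y = x^T (A^*) y, i.e. x^T A^T y = x^T (A^*) y. Since this holds for all x, y, we must have A^* = A^T. Therefore
A^* =
[[1, -2, 3],
 [0, 2, -3]].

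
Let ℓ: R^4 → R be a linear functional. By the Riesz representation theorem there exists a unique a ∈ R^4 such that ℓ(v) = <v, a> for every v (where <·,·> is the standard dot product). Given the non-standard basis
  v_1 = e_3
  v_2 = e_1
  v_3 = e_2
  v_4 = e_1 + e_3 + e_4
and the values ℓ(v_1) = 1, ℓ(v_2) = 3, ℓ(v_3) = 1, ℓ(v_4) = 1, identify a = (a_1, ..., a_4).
a = (3, 1, 1, -3)

Write a = (a_1, ..., a_4) in the standard basis. For each basis vector v_i, ℓ(v_i) = <v_i, a> is a linear equation in the a_j's. Collect the n equations into a matrix system V a = ℓ, where row i of V is v_i (expressed in the standard basis). Since V is invertible (lower-triangular with 1s on the diagonal, up to permutation), solve by back-substitution:
  V =
[[0, 0, 1, 0],
 [1, 0, 0, 0],
 [0, 1, 0, 0],
 [1, 0, 1, 1]]
  V a = (1, 3, 1, 1)
Solving gives a = (3, 1, 1, -3).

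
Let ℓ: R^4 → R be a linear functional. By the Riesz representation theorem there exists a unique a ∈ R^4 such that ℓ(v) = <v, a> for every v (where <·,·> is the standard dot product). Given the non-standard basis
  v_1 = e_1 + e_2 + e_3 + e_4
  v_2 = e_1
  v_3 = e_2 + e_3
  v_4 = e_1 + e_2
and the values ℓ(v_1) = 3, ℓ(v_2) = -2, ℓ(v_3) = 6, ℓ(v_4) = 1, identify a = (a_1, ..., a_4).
a = (-2, 3, 3, -1)

Write a = (a_1, ..., a_4) in the standard basis. For each basis vector v_i, ℓ(v_i) = <v_i, a> is a linear equation in the a_j's. Collect the n equations into a matrix system V a = ℓ, where row i of V is v_i (expressed in the standard basis). Since V is invertible (lower-triangular with 1s on the diagonal, up to permutation), solve by back-substitution:
  V =
[[1, 1, 1, 1],
 [1, 0, 0, 0],
 [0, 1, 1, 0],
 [1, 1, 0, 0]]
  V a = (3, -2, 6, 1)
Solving gives a = (-2, 3, 3, -1).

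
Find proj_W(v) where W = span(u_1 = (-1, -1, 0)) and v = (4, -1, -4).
proj_W(v) = (3/2, 3/2, 0)

Set up U = [u_1 | ... | u_1] ∈ R^(3×1). The projector onto W = col(U) is P = U (U^T U)^(-1) U^T.
Compute U^T U =
  [2],
and U^T v = (-3).
Solve U^T U · c = U^T v for the coefficients: c = (-3/2). The projection is proj_W(v) = U c.
Check: (v - proj_W(v)) · u_1 = 0  (should be 0).
Result: proj_W(v) = (3/2, 3/2, 0).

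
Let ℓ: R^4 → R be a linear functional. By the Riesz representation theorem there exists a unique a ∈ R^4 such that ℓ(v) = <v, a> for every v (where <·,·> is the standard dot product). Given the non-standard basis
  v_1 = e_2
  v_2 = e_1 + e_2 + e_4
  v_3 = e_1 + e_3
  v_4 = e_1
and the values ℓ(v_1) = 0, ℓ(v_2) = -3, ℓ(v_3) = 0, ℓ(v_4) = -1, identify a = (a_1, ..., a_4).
a = (-1, 0, 1, -2)

Write a = (a_1, ..., a_4) in the standard basis. For each basis vector v_i, ℓ(v_i) = <v_i, a> is a linear equation in the a_j's. Collect the n equations into a matrix system V a = ℓ, where row i of V is v_i (expressed in the standard basis). Since V is invertible (lower-triangular with 1s on the diagonal, up to permutation), solve by back-substitution:
  V =
[[0, 1, 0, 0],
 [1, 1, 0, 1],
 [1, 0, 1, 0],
 [1, 0, 0, 0]]
  V a = (0, -3, 0, -1)
Solving gives a = (-1, 0, 1, -2).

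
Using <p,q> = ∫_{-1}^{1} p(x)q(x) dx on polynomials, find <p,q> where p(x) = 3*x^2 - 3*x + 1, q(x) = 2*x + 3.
<p,q> = 8

Expand the product: p(x)·q(x) = 6*x^3 + 3*x^2 - 7*x + 3.
∫_{-1}^{1} of each monomial x^k gives [2/(k+1) if k even, 0 if k odd]. Integrating term-by-term (or equivalently evaluating the antiderivative F(x) = 3*x^4/2 + x^3 - 7*x^2/2 + 3*x at the endpoints):
  F(1) − F(−1) = 2 − (-6) = 8.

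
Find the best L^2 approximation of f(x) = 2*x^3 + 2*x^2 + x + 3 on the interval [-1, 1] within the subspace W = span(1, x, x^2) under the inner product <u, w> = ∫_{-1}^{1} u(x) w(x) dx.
g(x) = 2*x^2 + 11*x/5 + 3

The best approximation g ∈ W is the orthogonal projection of f onto W. Writing g = a_0 + a_1 x + a_2 x^2, the coefficients solve the normal equations G · a = b where
  G_{ij} = <φ_i, φ_j> and b_i = <f, φ_i>, with φ_0 = 1, φ_1 = x, φ_2 = x^2.
G =
  [2, 0, 2/3]
  [0, 2/3, 0]
  [2/3, 0, 2/5],
b = (22/3, 22/15, 14/5).
Solving gives a_0 = 3, a_1 = 11/5, a_2 = 2, so
  g(x) = 2*x^2 + 11*x/5 + 3.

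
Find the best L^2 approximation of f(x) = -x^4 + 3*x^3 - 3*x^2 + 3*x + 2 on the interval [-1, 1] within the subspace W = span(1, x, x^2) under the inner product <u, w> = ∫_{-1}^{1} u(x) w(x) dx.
g(x) = -27*x^2/7 + 24*x/5 + 73/35

The best approximation g ∈ W is the orthogonal projection of f onto W. Writing g = a_0 + a_1 x + a_2 x^2, the coefficients solve the normal equations G · a = b where
  G_{ij} = <φ_i, φ_j> and b_i = <f, φ_i>, with φ_0 = 1, φ_1 = x, φ_2 = x^2.
G =
  [2, 0, 2/3]
  [0, 2/3, 0]
  [2/3, 0, 2/5],
b = (8/5, 16/5, -16/105).
Solving gives a_0 = 73/35, a_1 = 24/5, a_2 = -27/7, so
  g(x) = -27*x^2/7 + 24*x/5 + 73/35.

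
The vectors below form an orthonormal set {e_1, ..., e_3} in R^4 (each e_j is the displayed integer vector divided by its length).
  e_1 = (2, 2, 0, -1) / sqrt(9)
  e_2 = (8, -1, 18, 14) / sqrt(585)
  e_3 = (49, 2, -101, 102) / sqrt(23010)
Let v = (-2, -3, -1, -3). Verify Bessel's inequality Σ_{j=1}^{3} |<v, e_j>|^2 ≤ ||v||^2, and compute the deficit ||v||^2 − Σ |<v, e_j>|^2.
Σ |<v, e_j>|^2 = 2207/118; ||v||^2 = 23; deficit = 507/118

Write each e_j = u_j / sqrt(<u_j, u_j>) where u_j is the displayed integer vector. Then <v, e_j> = <v, u_j> / sqrt(<u_j, u_j>), so |<v, e_j>|^2 = <v, u_j>^2 / <u_j, u_j>.
Coefficients: <v, e_1> = -7/sqrt(9), <v, e_2> = -73/sqrt(585), <v, e_3> = -309/sqrt(23010).
Square and sum: Σ |<v, e_j>|^2 = 2207/118.
Compute ||v||^2 = v·v = 23.
Deficit = 23 − 2207/118 = 507/118 ≥ 0, confirming Bessel's inequality. (The deficit equals ||v − Σ <v,e_j> e_j||^2, the squared distance from v to span{e_j}.)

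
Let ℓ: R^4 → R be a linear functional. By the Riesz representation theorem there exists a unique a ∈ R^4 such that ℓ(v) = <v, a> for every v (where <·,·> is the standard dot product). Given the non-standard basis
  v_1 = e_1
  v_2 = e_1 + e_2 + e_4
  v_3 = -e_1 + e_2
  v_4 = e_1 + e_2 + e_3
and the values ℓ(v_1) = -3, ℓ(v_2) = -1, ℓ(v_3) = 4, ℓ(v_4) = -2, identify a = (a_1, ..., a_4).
a = (-3, 1, 0, 1)

Write a = (a_1, ..., a_4) in the standard basis. For each basis vector v_i, ℓ(v_i) = <v_i, a> is a linear equation in the a_j's. Collect the n equations into a matrix system V a = ℓ, where row i of V is v_i (expressed in the standard basis). Since V is invertible (lower-triangular with 1s on the diagonal, up to permutation), solve by back-substitution:
  V =
[[1, 0, 0, 0],
 [1, 1, 0, 1],
 [-1, 1, 0, 0],
 [1, 1, 1, 0]]
  V a = (-3, -1, 4, -2)
Solving gives a = (-3, 1, 0, 1).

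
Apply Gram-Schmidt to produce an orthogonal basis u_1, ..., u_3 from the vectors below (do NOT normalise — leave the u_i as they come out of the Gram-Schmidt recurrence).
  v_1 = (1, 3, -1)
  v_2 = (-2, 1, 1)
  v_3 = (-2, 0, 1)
Orthogonal basis:
  u_1 = (1, 3, -1)
  u_2 = (-2, 1, 1)
  u_3 = (-2/33, -1/66, -7/66)

Apply the Gram-Schmidt recurrence
  u_1 = v_1
  u_i = v_i − Σ_{j<i} ((v_i · u_j) / (u_j · u_j)) · u_j.

Step by step this gives:
  u_1 = (1, 3, -1)
  u_2 = (-2, 1, 1)
  u_3 = (-2/33, -1/66, -7/66)

Orthogonality check:
  u_2 · u_1 = 0 (should be 0)
  u_3 · u_1 = 0 (should be 0)
  u_3 · u_2 = 0 (should be 0)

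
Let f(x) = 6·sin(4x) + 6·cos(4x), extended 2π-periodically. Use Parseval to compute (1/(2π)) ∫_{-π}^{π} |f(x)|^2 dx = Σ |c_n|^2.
Σ |c_n|^2 = 36

Expand |f|^2 and use orthogonality of {sin(nx), cos(mx)} on [-π, π]:
  ∫_{-π}^{π} sin(nx)^2 dx = π, ∫ cos(mx)^2 dx = π, and cross terms integrate to 0.
So ∫_{-π}^{π} f(x)^2 dx = 6^2 · π + 6^2 · π = (36 + 36)π.
Divide by 2π: (36 + 36)/2 = 36.
By Parseval, this equals Σ |c_n|^2.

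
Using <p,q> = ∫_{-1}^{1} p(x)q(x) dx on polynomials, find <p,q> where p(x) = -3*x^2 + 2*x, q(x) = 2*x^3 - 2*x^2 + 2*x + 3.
<p,q> = 2/3

Expand the product: p(x)·q(x) = -6*x^5 + 10*x^4 - 10*x^3 - 5*x^2 + 6*x.
∫_{-1}^{1} of each monomial x^k gives [2/(k+1) if k even, 0 if k odd]. Integrating term-by-term (or equivalently evaluating the antiderivative F(x) = -x^6 + 2*x^5 - 5*x^4/2 - 5*x^3/3 + 3*x^2 at the endpoints):
  F(1) − F(−1) = -1/6 − (-5/6) = 2/3.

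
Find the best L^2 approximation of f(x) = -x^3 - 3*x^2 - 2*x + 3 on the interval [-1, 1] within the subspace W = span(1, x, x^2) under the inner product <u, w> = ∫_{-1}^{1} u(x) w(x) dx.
g(x) = -3*x^2 - 13*x/5 + 3

The best approximation g ∈ W is the orthogonal projection of f onto W. Writing g = a_0 + a_1 x + a_2 x^2, the coefficients solve the normal equations G · a = b where
  G_{ij} = <φ_i, φ_j> and b_i = <f, φ_i>, with φ_0 = 1, φ_1 = x, φ_2 = x^2.
G =
  [2, 0, 2/3]
  [0, 2/3, 0]
  [2/3, 0, 2/5],
b = (4, -26/15, 4/5).
Solving gives a_0 = 3, a_1 = -13/5, a_2 = -3, so
  g(x) = -3*x^2 - 13*x/5 + 3.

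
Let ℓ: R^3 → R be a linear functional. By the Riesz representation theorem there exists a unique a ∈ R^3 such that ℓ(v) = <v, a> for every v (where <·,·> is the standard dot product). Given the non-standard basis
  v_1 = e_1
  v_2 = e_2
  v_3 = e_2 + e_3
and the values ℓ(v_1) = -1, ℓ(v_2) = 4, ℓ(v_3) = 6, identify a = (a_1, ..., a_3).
a = (-1, 4, 2)

Write a = (a_1, ..., a_3) in the standard basis. For each basis vector v_i, ℓ(v_i) = <v_i, a> is a linear equation in the a_j's. Collect the n equations into a matrix system V a = ℓ, where row i of V is v_i (expressed in the standard basis). Since V is invertible (lower-triangular with 1s on the diagonal, up to permutation), solve by back-substitution:
  V =
[[1, 0, 0],
 [0, 1, 0],
 [0, 1, 1]]
  V a = (-1, 4, 6)
Solving gives a = (-1, 4, 2).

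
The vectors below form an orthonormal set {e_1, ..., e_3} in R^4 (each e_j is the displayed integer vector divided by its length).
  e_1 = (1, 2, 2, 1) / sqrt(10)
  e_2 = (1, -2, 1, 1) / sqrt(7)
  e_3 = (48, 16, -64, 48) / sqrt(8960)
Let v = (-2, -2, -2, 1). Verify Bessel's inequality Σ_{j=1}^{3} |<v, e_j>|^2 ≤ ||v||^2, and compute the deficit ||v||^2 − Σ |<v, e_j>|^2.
Σ |<v, e_j>|^2 = 17/2; ||v||^2 = 13; deficit = 9/2

Write each e_j = u_j / sqrt(<u_j, u_j>) where u_j is the displayed integer vector. Then <v, e_j> = <v, u_j> / sqrt(<u_j, u_j>), so |<v, e_j>|^2 = <v, u_j>^2 / <u_j, u_j>.
Coefficients: <v, e_1> = -9/sqrt(10), <v, e_2> = 1/sqrt(7), <v, e_3> = 48/sqrt(8960).
Square and sum: Σ |<v, e_j>|^2 = 17/2.
Compute ||v||^2 = v·v = 13.
Deficit = 13 − 17/2 = 9/2 ≥ 0, confirming Bessel's inequality. (The deficit equals ||v − Σ <v,e_j> e_j||^2, the squared distance from v to span{e_j}.)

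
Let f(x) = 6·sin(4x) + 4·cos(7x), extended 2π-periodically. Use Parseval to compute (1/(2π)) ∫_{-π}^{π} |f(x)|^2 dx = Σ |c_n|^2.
Σ |c_n|^2 = 26

Expand |f|^2 and use orthogonality of {sin(nx), cos(mx)} on [-π, π]:
  ∫_{-π}^{π} sin(nx)^2 dx = π, ∫ cos(mx)^2 dx = π, and cross terms integrate to 0.
So ∫_{-π}^{π} f(x)^2 dx = 6^2 · π + 4^2 · π = (36 + 16)π.
Divide by 2π: (36 + 16)/2 = 26.
By Parseval, this equals Σ |c_n|^2.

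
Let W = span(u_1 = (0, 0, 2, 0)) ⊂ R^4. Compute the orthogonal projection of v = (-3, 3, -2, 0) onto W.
proj_W(v) = (0, 0, -2, 0)

Set up U = [u_1 | ... | u_1] ∈ R^(4×1). The projector onto W = col(U) is P = U (U^T U)^(-1) U^T.
Compute U^T U =
  [4],
and U^T v = (-4).
Solve U^T U · c = U^T v for the coefficients: c = (-1). The projection is proj_W(v) = U c.
Check: (v - proj_W(v)) · u_1 = 0  (should be 0).
Result: proj_W(v) = (0, 0, -2, 0).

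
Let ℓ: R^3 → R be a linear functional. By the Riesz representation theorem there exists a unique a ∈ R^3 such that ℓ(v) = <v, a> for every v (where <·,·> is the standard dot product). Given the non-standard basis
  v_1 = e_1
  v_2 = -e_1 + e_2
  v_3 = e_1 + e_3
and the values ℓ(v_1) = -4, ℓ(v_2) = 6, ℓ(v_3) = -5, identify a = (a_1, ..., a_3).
a = (-4, 2, -1)

Write a = (a_1, ..., a_3) in the standard basis. For each basis vector v_i, ℓ(v_i) = <v_i, a> is a linear equation in the a_j's. Collect the n equations into a matrix system V a = ℓ, where row i of V is v_i (expressed in the standard basis). Since V is invertible (lower-triangular with 1s on the diagonal, up to permutation), solve by back-substitution:
  V =
[[1, 0, 0],
 [-1, 1, 0],
 [1, 0, 1]]
  V a = (-4, 6, -5)
Solving gives a = (-4, 2, -1).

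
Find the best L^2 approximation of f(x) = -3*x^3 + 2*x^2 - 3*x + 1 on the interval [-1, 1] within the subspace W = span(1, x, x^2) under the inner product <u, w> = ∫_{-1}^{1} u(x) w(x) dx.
g(x) = 2*x^2 - 24*x/5 + 1

The best approximation g ∈ W is the orthogonal projection of f onto W. Writing g = a_0 + a_1 x + a_2 x^2, the coefficients solve the normal equations G · a = b where
  G_{ij} = <φ_i, φ_j> and b_i = <f, φ_i>, with φ_0 = 1, φ_1 = x, φ_2 = x^2.
G =
  [2, 0, 2/3]
  [0, 2/3, 0]
  [2/3, 0, 2/5],
b = (10/3, -16/5, 22/15).
Solving gives a_0 = 1, a_1 = -24/5, a_2 = 2, so
  g(x) = 2*x^2 - 24*x/5 + 1.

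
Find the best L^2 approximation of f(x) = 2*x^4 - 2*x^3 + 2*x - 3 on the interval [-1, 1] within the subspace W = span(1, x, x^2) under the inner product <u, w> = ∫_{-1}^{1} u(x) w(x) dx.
g(x) = 12*x^2/7 + 4*x/5 - 111/35

The best approximation g ∈ W is the orthogonal projection of f onto W. Writing g = a_0 + a_1 x + a_2 x^2, the coefficients solve the normal equations G · a = b where
  G_{ij} = <φ_i, φ_j> and b_i = <f, φ_i>, with φ_0 = 1, φ_1 = x, φ_2 = x^2.
G =
  [2, 0, 2/3]
  [0, 2/3, 0]
  [2/3, 0, 2/5],
b = (-26/5, 8/15, -10/7).
Solving gives a_0 = -111/35, a_1 = 4/5, a_2 = 12/7, so
  g(x) = 12*x^2/7 + 4*x/5 - 111/35.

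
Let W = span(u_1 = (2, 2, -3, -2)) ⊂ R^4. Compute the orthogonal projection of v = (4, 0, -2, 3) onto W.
proj_W(v) = (16/21, 16/21, -8/7, -16/21)

Set up U = [u_1 | ... | u_1] ∈ R^(4×1). The projector onto W = col(U) is P = U (U^T U)^(-1) U^T.
Compute U^T U =
  [21],
and U^T v = (8).
Solve U^T U · c = U^T v for the coefficients: c = (8/21). The projection is proj_W(v) = U c.
Check: (v - proj_W(v)) · u_1 = 0  (should be 0).
Result: proj_W(v) = (16/21, 16/21, -8/7, -16/21).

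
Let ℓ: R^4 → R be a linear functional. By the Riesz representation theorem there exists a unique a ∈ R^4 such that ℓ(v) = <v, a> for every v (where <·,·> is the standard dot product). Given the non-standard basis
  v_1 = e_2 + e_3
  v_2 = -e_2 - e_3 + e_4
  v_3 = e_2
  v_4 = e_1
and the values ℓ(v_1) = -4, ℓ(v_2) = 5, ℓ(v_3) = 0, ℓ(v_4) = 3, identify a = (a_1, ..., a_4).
a = (3, 0, -4, 1)

Write a = (a_1, ..., a_4) in the standard basis. For each basis vector v_i, ℓ(v_i) = <v_i, a> is a linear equation in the a_j's. Collect the n equations into a matrix system V a = ℓ, where row i of V is v_i (expressed in the standard basis). Since V is invertible (lower-triangular with 1s on the diagonal, up to permutation), solve by back-substitution:
  V =
[[0, 1, 1, 0],
 [0, -1, -1, 1],
 [0, 1, 0, 0],
 [1, 0, 0, 0]]
  V a = (-4, 5, 0, 3)
Solving gives a = (3, 0, -4, 1).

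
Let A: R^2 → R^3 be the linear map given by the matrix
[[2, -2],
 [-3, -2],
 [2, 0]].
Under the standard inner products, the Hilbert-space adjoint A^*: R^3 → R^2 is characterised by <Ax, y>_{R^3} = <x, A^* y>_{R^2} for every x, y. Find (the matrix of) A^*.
A^* = A^T =
[[2, -3, 2],
 [-2, -2, 0]]

For real matrices with standard dot products, the defining identity <Ax, y> = <x, A^* y> gives (Ax)^T y = x^T (A^*) y, i.e. x^T A^T y = x^T (A^*) y. Since this holds for all x, y, we must have A^* = A^T. Therefore
A^* =
[[2, -3, 2],
 [-2, -2, 0]].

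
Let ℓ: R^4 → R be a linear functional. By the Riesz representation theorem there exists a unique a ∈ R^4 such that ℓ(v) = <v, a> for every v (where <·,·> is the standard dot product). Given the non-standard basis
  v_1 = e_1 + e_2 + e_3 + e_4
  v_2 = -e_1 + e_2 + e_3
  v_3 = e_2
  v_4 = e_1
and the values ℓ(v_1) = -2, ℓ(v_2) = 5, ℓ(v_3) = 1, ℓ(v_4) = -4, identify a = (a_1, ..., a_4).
a = (-4, 1, 0, 1)

Write a = (a_1, ..., a_4) in the standard basis. For each basis vector v_i, ℓ(v_i) = <v_i, a> is a linear equation in the a_j's. Collect the n equations into a matrix system V a = ℓ, where row i of V is v_i (expressed in the standard basis). Since V is invertible (lower-triangular with 1s on the diagonal, up to permutation), solve by back-substitution:
  V =
[[1, 1, 1, 1],
 [-1, 1, 1, 0],
 [0, 1, 0, 0],
 [1, 0, 0, 0]]
  V a = (-2, 5, 1, -4)
Solving gives a = (-4, 1, 0, 1).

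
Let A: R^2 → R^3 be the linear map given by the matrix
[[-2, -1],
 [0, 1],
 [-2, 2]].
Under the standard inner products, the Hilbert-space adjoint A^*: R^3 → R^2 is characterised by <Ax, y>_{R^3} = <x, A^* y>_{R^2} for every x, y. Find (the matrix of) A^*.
A^* = A^T =
[[-2, 0, -2],
 [-1, 1, 2]]

For real matrices with standard dot products, the defining identity <Ax, y> = <x, A^* y> gives (Ax)^T y = x^T (A^*) y, i.e. x^T A^T y = x^T (A^*) y. Since this holds for all x, y, we must have A^* = A^T. Therefore
A^* =
[[-2, 0, -2],
 [-1, 1, 2]].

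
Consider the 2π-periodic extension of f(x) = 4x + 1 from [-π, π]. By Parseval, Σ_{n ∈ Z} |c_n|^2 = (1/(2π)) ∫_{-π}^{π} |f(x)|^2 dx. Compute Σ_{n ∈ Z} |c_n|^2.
Σ |c_n|^2 = 16π^2/3 + 1

Expand and integrate term by term over [-π, π]:
  ∫ (4x)^2 dx = 16·(2π^3/3); ∫ 2·4·(1)·x dx = 0 (odd integrand); ∫ 1^2 dx = 1·2π.
So (1/(2π)) ∫_{-π}^{π} (4x + 1)^2 dx = 16π^2/3 + 1 = 16π^2/3 + 1.
Parseval ⇒ Σ |c_n|^2 = 16π^2/3 + 1.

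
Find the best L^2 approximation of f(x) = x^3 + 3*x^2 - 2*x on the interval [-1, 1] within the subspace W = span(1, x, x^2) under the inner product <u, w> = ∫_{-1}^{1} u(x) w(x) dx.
g(x) = 3*x^2 - 7*x/5

The best approximation g ∈ W is the orthogonal projection of f onto W. Writing g = a_0 + a_1 x + a_2 x^2, the coefficients solve the normal equations G · a = b where
  G_{ij} = <φ_i, φ_j> and b_i = <f, φ_i>, with φ_0 = 1, φ_1 = x, φ_2 = x^2.
G =
  [2, 0, 2/3]
  [0, 2/3, 0]
  [2/3, 0, 2/5],
b = (2, -14/15, 6/5).
Solving gives a_0 = 0, a_1 = -7/5, a_2 = 3, so
  g(x) = 3*x^2 - 7*x/5.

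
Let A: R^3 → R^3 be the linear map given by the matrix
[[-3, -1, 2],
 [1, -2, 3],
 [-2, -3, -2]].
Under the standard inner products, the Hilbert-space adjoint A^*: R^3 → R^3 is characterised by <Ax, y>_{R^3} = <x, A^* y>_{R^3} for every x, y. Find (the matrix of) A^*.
A^* = A^T =
[[-3, 1, -2],
 [-1, -2, -3],
 [2, 3, -2]]

For real matrices with standard dot products, the defining identity <Ax, y> = <x, A^* y> gives (Ax)^T y = x^T (A^*) y, i.e. x^T A^T y = x^T (A^*) y. Since this holds for all x, y, we must have A^* = A^T. Therefore
A^* =
[[-3, 1, -2],
 [-1, -2, -3],
 [2, 3, -2]].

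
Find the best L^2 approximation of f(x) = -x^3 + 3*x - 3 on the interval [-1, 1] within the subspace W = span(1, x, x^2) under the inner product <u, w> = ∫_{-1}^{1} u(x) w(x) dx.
g(x) = 12*x/5 - 3

The best approximation g ∈ W is the orthogonal projection of f onto W. Writing g = a_0 + a_1 x + a_2 x^2, the coefficients solve the normal equations G · a = b where
  G_{ij} = <φ_i, φ_j> and b_i = <f, φ_i>, with φ_0 = 1, φ_1 = x, φ_2 = x^2.
G =
  [2, 0, 2/3]
  [0, 2/3, 0]
  [2/3, 0, 2/5],
b = (-6, 8/5, -2).
Solving gives a_0 = -3, a_1 = 12/5, a_2 = 0, so
  g(x) = 12*x/5 - 3.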